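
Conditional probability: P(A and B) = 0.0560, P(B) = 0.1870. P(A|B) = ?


P(A|B) = 0.0560/0.1870 = 0.2995

P(A|B) = 0.2995


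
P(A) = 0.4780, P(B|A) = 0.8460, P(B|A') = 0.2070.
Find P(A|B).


P(B) = P(B|A)*P(A) + P(B|A')*P(A')
= 0.8460*0.4780 + 0.2070*0.5220
= 0.404388 + 0.108054 = 0.512442
P(A|B) = 0.404388/0.512442 = 0.7891

P(A|B) = 0.7891


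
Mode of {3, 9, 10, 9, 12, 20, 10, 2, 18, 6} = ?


Frequencies: 2:1, 3:1, 6:1, 9:2, 10:2, 12:1, 18:1, 20:1
Max frequency = 2
Mode = 9, 10

Mode = 9, 10


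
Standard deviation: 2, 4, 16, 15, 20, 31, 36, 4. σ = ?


Mean = 16.0000
Variance = 140.7500
SD = sqrt(140.7500) = 11.8638

SD = 11.8638


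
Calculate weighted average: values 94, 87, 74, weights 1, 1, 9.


Numerator = 94*1 + 87*1 + 74*9 = 847
Denominator = 1 + 1 + 9 = 11
WM = 847/11 = 77.0000

WM = 77.0000


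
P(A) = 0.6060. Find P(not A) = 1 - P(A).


P(not A) = 1 - 0.6060 = 0.3940

P(not A) = 0.3940


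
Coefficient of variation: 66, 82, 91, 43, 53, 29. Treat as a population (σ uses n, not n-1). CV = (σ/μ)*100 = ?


Mean = 60.6667
SD = 21.5149
CV = (21.5149/60.6667)*100 = 35.4640%

CV = 35.4640%


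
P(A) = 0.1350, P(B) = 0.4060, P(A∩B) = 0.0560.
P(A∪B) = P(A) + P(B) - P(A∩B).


P(A∪B) = 0.1350 + 0.4060 - 0.0560
= 0.5410 - 0.0560
= 0.4850

P(A∪B) = 0.4850


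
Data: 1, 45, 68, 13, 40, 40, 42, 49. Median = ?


Sorted: 1, 13, 40, 40, 42, 45, 49, 68
n = 8 (even)
Middle values: 40 and 42
Median = (40+42)/2 = 41.0000

Median = 41.0000


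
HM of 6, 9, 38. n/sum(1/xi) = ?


Sum of reciprocals = 1/6 + 1/9 + 1/38 = 0.304094
HM = 3/0.304094 = 9.8654

HM = 9.8654


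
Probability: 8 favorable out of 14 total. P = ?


P = 8/14 = 0.5714

P = 0.5714


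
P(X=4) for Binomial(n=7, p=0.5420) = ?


C(7,4) = 35
p^4 = 0.086297
(1-p)^3 = 0.096072
P = 35 * 0.086297 * 0.096072 = 0.2902

P(X=4) = 0.2902


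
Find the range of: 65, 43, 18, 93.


Max = 93, Min = 18
Range = 93 - 18 = 75

Range = 75


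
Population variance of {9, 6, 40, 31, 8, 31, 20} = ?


Mean = 20.7143
Squared deviations: 137.2245, 216.5102, 371.9388, 105.7959, 161.6531, 105.7959, 0.5102
Sum = 1099.4286
Variance = 1099.4286/7 = 157.0612

Variance = 157.0612


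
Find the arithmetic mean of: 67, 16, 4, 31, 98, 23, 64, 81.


Sum = 67 + 16 + 4 + 31 + 98 + 23 + 64 + 81 = 384
n = 8
Mean = 384/8 = 48.0000

Mean = 48.0000


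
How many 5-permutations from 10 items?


P(10,5) = 10!/5!
= 3628800/120
= 30240

P(10,5) = 30240


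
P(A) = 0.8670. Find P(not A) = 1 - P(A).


P(not A) = 1 - 0.8670 = 0.1330

P(not A) = 0.1330


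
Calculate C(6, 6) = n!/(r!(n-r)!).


C(6,6) = 6!/(6! × 0!)
= 720/(720 × 1)
= 1

C(6,6) = 1


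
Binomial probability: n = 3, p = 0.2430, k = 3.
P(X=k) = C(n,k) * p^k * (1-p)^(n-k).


C(3,3) = 1
p^3 = 0.014349
(1-p)^0 = 1.000000
P = 1 * 0.014349 * 1.000000 = 0.0143

P(X=3) = 0.0143


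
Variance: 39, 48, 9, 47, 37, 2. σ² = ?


Mean = 30.3333
Squared deviations: 75.1111, 312.1111, 455.1111, 277.7778, 44.4444, 802.7778
Sum = 1967.3333
Variance = 1967.3333/6 = 327.8889

Variance = 327.8889


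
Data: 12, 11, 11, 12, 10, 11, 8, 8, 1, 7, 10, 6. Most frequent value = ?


Frequencies: 1:1, 6:1, 7:1, 8:2, 10:2, 11:3, 12:2
Max frequency = 3
Mode = 11

Mode = 11


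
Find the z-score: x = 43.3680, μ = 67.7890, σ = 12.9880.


z = (43.3680 - 67.7890)/12.9880
= -24.4210/12.9880
= -1.8803

z = -1.8803


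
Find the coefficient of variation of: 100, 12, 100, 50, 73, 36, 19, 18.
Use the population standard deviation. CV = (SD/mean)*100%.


Mean = 51.0000
SD = 33.8120
CV = (33.8120/51.0000)*100 = 66.2980%

CV = 66.2980%


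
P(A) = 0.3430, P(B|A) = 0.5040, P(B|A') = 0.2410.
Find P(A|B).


P(B) = P(B|A)*P(A) + P(B|A')*P(A')
= 0.5040*0.3430 + 0.2410*0.6570
= 0.172872 + 0.158337 = 0.331209
P(A|B) = 0.172872/0.331209 = 0.5219

P(A|B) = 0.5219


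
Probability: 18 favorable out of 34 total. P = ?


P = 18/34 = 0.5294

P = 0.5294


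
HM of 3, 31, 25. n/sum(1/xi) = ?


Sum of reciprocals = 1/3 + 1/31 + 1/25 = 0.405591
HM = 3/0.405591 = 7.3966

HM = 7.3966


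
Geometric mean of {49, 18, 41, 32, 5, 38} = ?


Product = 49 × 18 × 41 × 32 × 5 × 38 = 219864960
GM = 219864960^(1/6) = 24.5674

GM = 24.5674


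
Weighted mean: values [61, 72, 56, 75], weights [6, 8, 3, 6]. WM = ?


Numerator = 61*6 + 72*8 + 56*3 + 75*6 = 1560
Denominator = 6 + 8 + 3 + 6 = 23
WM = 1560/23 = 67.8261

WM = 67.8261


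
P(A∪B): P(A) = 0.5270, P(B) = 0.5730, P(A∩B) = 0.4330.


P(A∪B) = 0.5270 + 0.5730 - 0.4330
= 1.1000 - 0.4330
= 0.6670

P(A∪B) = 0.6670


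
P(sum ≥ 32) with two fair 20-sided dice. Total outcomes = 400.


Total outcomes = 20×20 = 400
Favorable (sum ≥ 32): 45
P = 45/400 = 0.1125

P = 0.1125


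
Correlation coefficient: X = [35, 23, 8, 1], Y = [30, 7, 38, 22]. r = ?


Mean X = 16.7500, Mean Y = 24.2500
SD X = 13.198011, SD Y = 11.453711
Cov = -21.937500
r = -21.937500/(13.198011*11.453711) = -0.1451

r = -0.1451


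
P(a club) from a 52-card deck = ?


13 clubs in 52 cards
P = 13/52 = 0.2500

P = 0.2500


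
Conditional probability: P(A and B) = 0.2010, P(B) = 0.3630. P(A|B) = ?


P(A|B) = 0.2010/0.3630 = 0.5537

P(A|B) = 0.5537


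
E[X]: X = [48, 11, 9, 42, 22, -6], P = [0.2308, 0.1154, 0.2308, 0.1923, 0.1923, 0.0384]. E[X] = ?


E[X] = 48*0.2308 + 11*0.1154 + 9*0.2308 + 42*0.1923 + 22*0.1923 - 6*0.0384
= 11.0784 + 1.2694 + 2.0772 + 8.0766 + 4.2306 - 0.2304
= 26.5018

E[X] = 26.5018


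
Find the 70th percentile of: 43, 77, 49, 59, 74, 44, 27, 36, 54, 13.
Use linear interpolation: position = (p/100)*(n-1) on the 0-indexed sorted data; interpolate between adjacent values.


Sorted: 13, 27, 36, 43, 44, 49, 54, 59, 74, 77
n = 10
Index = 70/100 * 9 = 6.3000
Lower = data[6] = 54, Upper = data[7] = 59
P70 = 54 + 0.3000*(5) = 55.5000

P70 = 55.5000


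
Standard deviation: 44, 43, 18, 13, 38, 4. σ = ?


Mean = 26.6667
Variance = 245.2222
SD = sqrt(245.2222) = 15.6596

SD = 15.6596


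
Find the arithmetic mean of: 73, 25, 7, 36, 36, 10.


Sum = 73 + 25 + 7 + 36 + 36 + 10 = 187
n = 6
Mean = 187/6 = 31.1667

Mean = 31.1667


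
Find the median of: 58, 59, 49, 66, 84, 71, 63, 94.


Sorted: 49, 58, 59, 63, 66, 71, 84, 94
n = 8 (even)
Middle values: 63 and 66
Median = (63+66)/2 = 64.5000

Median = 64.5000


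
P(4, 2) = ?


P(4,2) = 4!/2!
= 24/2
= 12

P(4,2) = 12


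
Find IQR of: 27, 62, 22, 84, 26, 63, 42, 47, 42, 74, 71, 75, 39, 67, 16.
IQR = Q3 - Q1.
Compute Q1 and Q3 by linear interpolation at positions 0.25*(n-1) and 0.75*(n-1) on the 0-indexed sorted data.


Sorted: 16, 22, 26, 27, 39, 42, 42, 47, 62, 63, 67, 71, 74, 75, 84
Q1 (25th %ile) = 33.0000
Q3 (75th %ile) = 69.0000
IQR = 69.0000 - 33.0000 = 36.0000

IQR = 36.0000


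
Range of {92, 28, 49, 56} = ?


Max = 92, Min = 28
Range = 92 - 28 = 64

Range = 64


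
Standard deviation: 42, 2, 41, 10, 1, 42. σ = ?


Mean = 23.0000
Variance = 356.6667
SD = sqrt(356.6667) = 18.8856

SD = 18.8856


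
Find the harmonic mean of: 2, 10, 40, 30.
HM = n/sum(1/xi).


Sum of reciprocals = 1/2 + 1/10 + 1/40 + 1/30 = 0.658333
HM = 4/0.658333 = 6.0759

HM = 6.0759


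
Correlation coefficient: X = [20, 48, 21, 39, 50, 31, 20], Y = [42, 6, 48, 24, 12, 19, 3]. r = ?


Mean X = 32.7143, Mean Y = 22.0000
SD X = 12.162170, SD Y = 16.062378
Cov = -102.428571
r = -102.428571/(12.162170*16.062378) = -0.5243

r = -0.5243


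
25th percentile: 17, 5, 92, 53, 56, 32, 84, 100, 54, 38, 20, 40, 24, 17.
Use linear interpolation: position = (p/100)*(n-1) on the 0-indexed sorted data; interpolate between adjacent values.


Sorted: 5, 17, 17, 20, 24, 32, 38, 40, 53, 54, 56, 84, 92, 100
n = 14
Index = 25/100 * 13 = 3.2500
Lower = data[3] = 20, Upper = data[4] = 24
P25 = 20 + 0.2500*(4) = 21.0000

P25 = 21.0000


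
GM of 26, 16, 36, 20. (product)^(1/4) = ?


Product = 26 × 16 × 36 × 20 = 299520
GM = 299520^(1/4) = 23.3941

GM = 23.3941


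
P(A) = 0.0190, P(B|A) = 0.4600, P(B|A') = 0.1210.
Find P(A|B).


P(B) = P(B|A)*P(A) + P(B|A')*P(A')
= 0.4600*0.0190 + 0.1210*0.9810
= 0.008740 + 0.118701 = 0.127441
P(A|B) = 0.008740/0.127441 = 0.0686

P(A|B) = 0.0686


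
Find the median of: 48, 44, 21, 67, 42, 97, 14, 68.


Sorted: 14, 21, 42, 44, 48, 67, 68, 97
n = 8 (even)
Middle values: 44 and 48
Median = (44+48)/2 = 46.0000

Median = 46.0000


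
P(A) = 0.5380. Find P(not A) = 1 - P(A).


P(not A) = 1 - 0.5380 = 0.4620

P(not A) = 0.4620


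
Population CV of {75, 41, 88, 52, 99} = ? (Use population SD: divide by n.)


Mean = 71.0000
SD = 21.6795
CV = (21.6795/71.0000)*100 = 30.5345%

CV = 30.5345%


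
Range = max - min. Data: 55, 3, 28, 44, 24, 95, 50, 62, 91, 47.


Max = 95, Min = 3
Range = 95 - 3 = 92

Range = 92


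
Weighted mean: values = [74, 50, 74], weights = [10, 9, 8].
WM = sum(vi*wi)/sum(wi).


Numerator = 74*10 + 50*9 + 74*8 = 1782
Denominator = 10 + 9 + 8 = 27
WM = 1782/27 = 66.0000

WM = 66.0000


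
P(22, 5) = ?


P(22,5) = 22!/17!
= 1124000727777607680000/355687428096000
= 3160080

P(22,5) = 3160080


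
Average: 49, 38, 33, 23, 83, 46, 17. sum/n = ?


Sum = 49 + 38 + 33 + 23 + 83 + 46 + 17 = 289
n = 7
Mean = 289/7 = 41.2857

Mean = 41.2857


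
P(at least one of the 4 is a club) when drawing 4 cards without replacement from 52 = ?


P(at least one) = 1 - P(none)
P(none) = (39/52) × (38/51) × (37/50) × (36/49) = 0.303818
P(at least one) = 1 - 0.303818 = 0.6962

P = 0.6962


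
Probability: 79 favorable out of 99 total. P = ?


P = 79/99 = 0.7980

P = 0.7980


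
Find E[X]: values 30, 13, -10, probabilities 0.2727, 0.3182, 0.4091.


E[X] = 30*0.2727 + 13*0.3182 - 10*0.4091
= 8.1810 + 4.1366 - 4.0910
= 8.2266

E[X] = 8.2266


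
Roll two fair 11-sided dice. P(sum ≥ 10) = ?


Total outcomes = 11×11 = 121
Favorable (sum ≥ 10): 85
P = 85/121 = 0.7025

P = 0.7025


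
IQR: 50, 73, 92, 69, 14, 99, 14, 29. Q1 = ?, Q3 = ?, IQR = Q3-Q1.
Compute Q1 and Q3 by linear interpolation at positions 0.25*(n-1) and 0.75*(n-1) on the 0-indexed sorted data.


Sorted: 14, 14, 29, 50, 69, 73, 92, 99
Q1 (25th %ile) = 25.2500
Q3 (75th %ile) = 77.7500
IQR = 77.7500 - 25.2500 = 52.5000

IQR = 52.5000


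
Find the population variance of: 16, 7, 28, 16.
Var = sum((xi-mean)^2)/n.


Mean = 16.7500
Squared deviations: 0.5625, 95.0625, 126.5625, 0.5625
Sum = 222.7500
Variance = 222.7500/4 = 55.6875

Variance = 55.6875


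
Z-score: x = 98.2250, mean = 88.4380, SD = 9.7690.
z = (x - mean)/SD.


z = (98.2250 - 88.4380)/9.7690
= 9.7870/9.7690
= 1.0018

z = 1.0018


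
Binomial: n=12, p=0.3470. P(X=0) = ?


C(12,0) = 1
p^0 = 1.000000
(1-p)^12 = 0.006011
P = 1 * 1.000000 * 0.006011 = 0.0060

P(X=0) = 0.0060


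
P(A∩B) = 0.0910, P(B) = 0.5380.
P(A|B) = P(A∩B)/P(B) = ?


P(A|B) = 0.0910/0.5380 = 0.1691

P(A|B) = 0.1691


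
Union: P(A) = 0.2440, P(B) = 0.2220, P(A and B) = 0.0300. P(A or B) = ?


P(A∪B) = 0.2440 + 0.2220 - 0.0300
= 0.4660 - 0.0300
= 0.4360

P(A∪B) = 0.4360


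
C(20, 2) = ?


C(20,2) = 20!/(2! × 18!)
= 2432902008176640000/(2 × 6402373705728000)
= 190

C(20,2) = 190


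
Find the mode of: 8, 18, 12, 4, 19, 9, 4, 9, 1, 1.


Frequencies: 1:2, 4:2, 8:1, 9:2, 12:1, 18:1, 19:1
Max frequency = 2
Mode = 1, 4, 9

Mode = 1, 4, 9


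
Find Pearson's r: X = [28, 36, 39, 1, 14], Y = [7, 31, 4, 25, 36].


Mean X = 23.6000, Mean Y = 20.6000
SD X = 14.235168, SD Y = 12.846789
Cov = -86.760000
r = -86.760000/(14.235168*12.846789) = -0.4744

r = -0.4744


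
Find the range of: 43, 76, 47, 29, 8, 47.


Max = 76, Min = 8
Range = 76 - 8 = 68

Range = 68


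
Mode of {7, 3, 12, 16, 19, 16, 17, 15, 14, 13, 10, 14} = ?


Frequencies: 3:1, 7:1, 10:1, 12:1, 13:1, 14:2, 15:1, 16:2, 17:1, 19:1
Max frequency = 2
Mode = 14, 16

Mode = 14, 16


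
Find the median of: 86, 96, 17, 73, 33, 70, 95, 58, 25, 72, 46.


Sorted: 17, 25, 33, 46, 58, 70, 72, 73, 86, 95, 96
n = 11 (odd)
Middle value = 70

Median = 70


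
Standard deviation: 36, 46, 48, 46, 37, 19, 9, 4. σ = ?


Mean = 30.6250
Variance = 269.4844
SD = sqrt(269.4844) = 16.4160

SD = 16.4160


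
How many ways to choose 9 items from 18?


C(18,9) = 18!/(9! × 9!)
= 6402373705728000/(362880 × 362880)
= 48620

C(18,9) = 48620


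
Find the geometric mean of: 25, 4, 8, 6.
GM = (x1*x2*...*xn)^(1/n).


Product = 25 × 4 × 8 × 6 = 4800
GM = 4800^(1/4) = 8.3236

GM = 8.3236


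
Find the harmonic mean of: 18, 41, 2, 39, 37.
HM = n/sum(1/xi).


Sum of reciprocals = 1/18 + 1/41 + 1/2 + 1/39 + 1/37 = 0.632614
HM = 5/0.632614 = 7.9037

HM = 7.9037


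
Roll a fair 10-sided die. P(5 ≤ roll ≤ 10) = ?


Favorable outcomes (5 ≤ roll ≤ 10): 6
Total outcomes = 10
P = 6/10 = 0.6000

P = 0.6000


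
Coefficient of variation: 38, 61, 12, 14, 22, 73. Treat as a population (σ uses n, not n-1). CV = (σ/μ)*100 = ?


Mean = 36.6667
SD = 23.2785
CV = (23.2785/36.6667)*100 = 63.4868%

CV = 63.4868%


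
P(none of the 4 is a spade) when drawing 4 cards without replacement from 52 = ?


P(no spades) = (39/52) × (38/51) × (37/50) × (36/49)
= 0.3038

P = 0.3038


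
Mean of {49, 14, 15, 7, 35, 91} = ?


Sum = 49 + 14 + 15 + 7 + 35 + 91 = 211
n = 6
Mean = 211/6 = 35.1667

Mean = 35.1667


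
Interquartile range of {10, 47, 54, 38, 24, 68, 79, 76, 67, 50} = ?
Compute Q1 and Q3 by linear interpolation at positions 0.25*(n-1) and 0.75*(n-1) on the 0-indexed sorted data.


Sorted: 10, 24, 38, 47, 50, 54, 67, 68, 76, 79
Q1 (25th %ile) = 40.2500
Q3 (75th %ile) = 67.7500
IQR = 67.7500 - 40.2500 = 27.5000

IQR = 27.5000


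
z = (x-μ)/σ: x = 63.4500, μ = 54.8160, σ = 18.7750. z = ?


z = (63.4500 - 54.8160)/18.7750
= 8.6340/18.7750
= 0.4599

z = 0.4599


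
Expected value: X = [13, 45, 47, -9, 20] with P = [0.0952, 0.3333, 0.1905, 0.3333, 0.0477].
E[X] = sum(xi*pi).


E[X] = 13*0.0952 + 45*0.3333 + 47*0.1905 - 9*0.3333 + 20*0.0477
= 1.2376 + 14.9985 + 8.9535 - 2.9997 + 0.9540
= 23.1439

E[X] = 23.1439


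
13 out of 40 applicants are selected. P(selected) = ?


P = 13/40 = 0.3250

P = 0.3250


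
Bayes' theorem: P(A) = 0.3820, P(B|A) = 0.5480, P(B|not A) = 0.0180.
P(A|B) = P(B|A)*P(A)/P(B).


P(B) = P(B|A)*P(A) + P(B|A')*P(A')
= 0.5480*0.3820 + 0.0180*0.6180
= 0.209336 + 0.011124 = 0.220460
P(A|B) = 0.209336/0.220460 = 0.9495

P(A|B) = 0.9495


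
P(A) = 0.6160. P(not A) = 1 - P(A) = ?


P(not A) = 1 - 0.6160 = 0.3840

P(not A) = 0.3840


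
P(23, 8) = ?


P(23,8) = 23!/15!
= 25852016738884976640000/1307674368000
= 19769460480

P(23,8) = 19769460480


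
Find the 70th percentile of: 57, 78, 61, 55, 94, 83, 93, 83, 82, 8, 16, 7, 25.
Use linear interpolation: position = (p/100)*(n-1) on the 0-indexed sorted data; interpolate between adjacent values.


Sorted: 7, 8, 16, 25, 55, 57, 61, 78, 82, 83, 83, 93, 94
n = 13
Index = 70/100 * 12 = 8.4000
Lower = data[8] = 82, Upper = data[9] = 83
P70 = 82 + 0.4000*(1) = 82.4000

P70 = 82.4000


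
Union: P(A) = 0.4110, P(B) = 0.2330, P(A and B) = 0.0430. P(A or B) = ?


P(A∪B) = 0.4110 + 0.2330 - 0.0430
= 0.6440 - 0.0430
= 0.6010

P(A∪B) = 0.6010


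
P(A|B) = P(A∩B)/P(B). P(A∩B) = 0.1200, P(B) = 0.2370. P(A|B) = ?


P(A|B) = 0.1200/0.2370 = 0.5063

P(A|B) = 0.5063


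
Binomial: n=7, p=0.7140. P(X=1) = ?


C(7,1) = 7
p^1 = 0.714000
(1-p)^6 = 0.000547
P = 7 * 0.714000 * 0.000547 = 0.0027

P(X=1) = 0.0027


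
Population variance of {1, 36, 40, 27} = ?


Mean = 26.0000
Squared deviations: 625.0000, 100.0000, 196.0000, 1.0000
Sum = 922.0000
Variance = 922.0000/4 = 230.5000

Variance = 230.5000


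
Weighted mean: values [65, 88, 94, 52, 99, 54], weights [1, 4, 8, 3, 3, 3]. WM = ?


Numerator = 65*1 + 88*4 + 94*8 + 52*3 + 99*3 + 54*3 = 1784
Denominator = 1 + 4 + 8 + 3 + 3 + 3 = 22
WM = 1784/22 = 81.0909

WM = 81.0909


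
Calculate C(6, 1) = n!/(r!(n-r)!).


C(6,1) = 6!/(1! × 5!)
= 720/(1 × 120)
= 6

C(6,1) = 6


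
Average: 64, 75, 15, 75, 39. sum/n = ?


Sum = 64 + 75 + 15 + 75 + 39 = 268
n = 5
Mean = 268/5 = 53.6000

Mean = 53.6000


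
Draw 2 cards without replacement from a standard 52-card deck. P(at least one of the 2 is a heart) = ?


P(at least one) = 1 - P(none)
P(none) = (39/52) × (38/51) = 0.558824
P(at least one) = 1 - 0.558824 = 0.4412

P = 0.4412


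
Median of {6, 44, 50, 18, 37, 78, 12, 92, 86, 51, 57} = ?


Sorted: 6, 12, 18, 37, 44, 50, 51, 57, 78, 86, 92
n = 11 (odd)
Middle value = 50

Median = 50


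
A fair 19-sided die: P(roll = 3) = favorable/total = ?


Favorable outcomes (roll = 3): 1
Total outcomes = 19
P = 1/19 = 0.0526

P = 0.0526


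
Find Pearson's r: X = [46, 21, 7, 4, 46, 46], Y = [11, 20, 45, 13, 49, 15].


Mean X = 28.3333, Mean Y = 25.5000
SD X = 18.427033, SD Y = 15.489244
Cov = -16.333333
r = -16.333333/(18.427033*15.489244) = -0.0572

r = -0.0572


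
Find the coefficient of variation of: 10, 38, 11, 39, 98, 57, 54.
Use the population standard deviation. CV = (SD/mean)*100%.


Mean = 43.8571
SD = 28.0073
CV = (28.0073/43.8571)*100 = 63.8603%

CV = 63.8603%


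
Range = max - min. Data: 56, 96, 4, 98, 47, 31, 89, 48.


Max = 98, Min = 4
Range = 98 - 4 = 94

Range = 94


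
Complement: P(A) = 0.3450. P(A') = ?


P(not A) = 1 - 0.3450 = 0.6550

P(not A) = 0.6550


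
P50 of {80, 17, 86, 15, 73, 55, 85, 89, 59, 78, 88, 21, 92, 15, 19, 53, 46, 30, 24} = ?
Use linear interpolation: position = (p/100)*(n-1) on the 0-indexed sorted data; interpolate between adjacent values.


Sorted: 15, 15, 17, 19, 21, 24, 30, 46, 53, 55, 59, 73, 78, 80, 85, 86, 88, 89, 92
n = 19
Index = 50/100 * 18 = 9.0000
Lower = data[9] = 55, Upper = data[10] = 59
P50 = 55 + 0*(4) = 55.0000

P50 = 55.0000


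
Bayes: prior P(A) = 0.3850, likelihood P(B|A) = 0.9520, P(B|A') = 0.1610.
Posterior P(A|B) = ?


P(B) = P(B|A)*P(A) + P(B|A')*P(A')
= 0.9520*0.3850 + 0.1610*0.6150
= 0.366520 + 0.099015 = 0.465535
P(A|B) = 0.366520/0.465535 = 0.7873

P(A|B) = 0.7873


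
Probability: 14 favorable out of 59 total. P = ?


P = 14/59 = 0.2373

P = 0.2373


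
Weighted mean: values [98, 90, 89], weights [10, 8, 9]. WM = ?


Numerator = 98*10 + 90*8 + 89*9 = 2501
Denominator = 10 + 8 + 9 = 27
WM = 2501/27 = 92.6296

WM = 92.6296


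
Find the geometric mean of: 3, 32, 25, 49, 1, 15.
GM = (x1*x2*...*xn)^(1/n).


Product = 3 × 32 × 25 × 49 × 1 × 15 = 1764000
GM = 1764000^(1/6) = 10.9922

GM = 10.9922


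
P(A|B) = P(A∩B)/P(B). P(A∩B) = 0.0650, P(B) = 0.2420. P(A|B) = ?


P(A|B) = 0.0650/0.2420 = 0.2686

P(A|B) = 0.2686


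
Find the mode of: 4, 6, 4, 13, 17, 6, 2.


Frequencies: 2:1, 4:2, 6:2, 13:1, 17:1
Max frequency = 2
Mode = 4, 6

Mode = 4, 6


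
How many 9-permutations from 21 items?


P(21,9) = 21!/12!
= 51090942171709440000/479001600
= 106661318400

P(21,9) = 106661318400


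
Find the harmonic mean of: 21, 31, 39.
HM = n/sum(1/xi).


Sum of reciprocals = 1/21 + 1/31 + 1/39 = 0.105518
HM = 3/0.105518 = 28.4311

HM = 28.4311


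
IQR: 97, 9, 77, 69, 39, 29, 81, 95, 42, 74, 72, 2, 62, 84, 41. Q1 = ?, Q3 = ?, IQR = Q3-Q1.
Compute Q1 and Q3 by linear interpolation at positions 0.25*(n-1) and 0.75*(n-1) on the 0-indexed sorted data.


Sorted: 2, 9, 29, 39, 41, 42, 62, 69, 72, 74, 77, 81, 84, 95, 97
Q1 (25th %ile) = 40.0000
Q3 (75th %ile) = 79.0000
IQR = 79.0000 - 40.0000 = 39.0000

IQR = 39.0000


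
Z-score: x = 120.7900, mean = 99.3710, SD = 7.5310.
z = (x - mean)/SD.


z = (120.7900 - 99.3710)/7.5310
= 21.4190/7.5310
= 2.8441

z = 2.8441


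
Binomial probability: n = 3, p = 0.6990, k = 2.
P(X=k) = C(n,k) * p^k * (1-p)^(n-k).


C(3,2) = 3
p^2 = 0.488601
(1-p)^1 = 0.301000
P = 3 * 0.488601 * 0.301000 = 0.4412

P(X=2) = 0.4412


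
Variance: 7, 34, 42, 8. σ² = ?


Mean = 22.7500
Squared deviations: 248.0625, 126.5625, 370.5625, 217.5625
Sum = 962.7500
Variance = 962.7500/4 = 240.6875

Variance = 240.6875


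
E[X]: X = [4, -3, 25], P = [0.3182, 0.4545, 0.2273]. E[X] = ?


E[X] = 4*0.3182 - 3*0.4545 + 25*0.2273
= 1.2728 - 1.3635 + 5.6825
= 5.5918

E[X] = 5.5918


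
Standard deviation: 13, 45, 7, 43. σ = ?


Mean = 27.0000
Variance = 294.0000
SD = sqrt(294.0000) = 17.1464

SD = 17.1464


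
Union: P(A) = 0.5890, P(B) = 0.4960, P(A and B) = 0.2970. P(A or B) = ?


P(A∪B) = 0.5890 + 0.4960 - 0.2970
= 1.0850 - 0.2970
= 0.7880

P(A∪B) = 0.7880


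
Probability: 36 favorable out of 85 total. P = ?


P = 36/85 = 0.4235

P = 0.4235


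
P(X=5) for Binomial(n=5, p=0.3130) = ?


C(5,5) = 1
p^5 = 0.003004
(1-p)^0 = 1.000000
P = 1 * 0.003004 * 1.000000 = 0.0030

P(X=5) = 0.0030


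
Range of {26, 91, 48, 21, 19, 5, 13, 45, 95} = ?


Max = 95, Min = 5
Range = 95 - 5 = 90

Range = 90


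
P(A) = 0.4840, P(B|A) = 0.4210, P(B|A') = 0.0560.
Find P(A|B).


P(B) = P(B|A)*P(A) + P(B|A')*P(A')
= 0.4210*0.4840 + 0.0560*0.5160
= 0.203764 + 0.028896 = 0.232660
P(A|B) = 0.203764/0.232660 = 0.8758

P(A|B) = 0.8758


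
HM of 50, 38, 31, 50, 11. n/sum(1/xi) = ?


Sum of reciprocals = 1/50 + 1/38 + 1/31 + 1/50 + 1/11 = 0.189483
HM = 5/0.189483 = 26.3876

HM = 26.3876


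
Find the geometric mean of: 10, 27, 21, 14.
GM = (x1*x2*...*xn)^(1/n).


Product = 10 × 27 × 21 × 14 = 79380
GM = 79380^(1/4) = 16.7852

GM = 16.7852


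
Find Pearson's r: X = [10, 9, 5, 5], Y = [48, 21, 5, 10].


Mean X = 7.2500, Mean Y = 21.0000
SD X = 2.277608, SD Y = 16.628289
Cov = 33.750000
r = 33.750000/(2.277608*16.628289) = 0.8911

r = 0.8911


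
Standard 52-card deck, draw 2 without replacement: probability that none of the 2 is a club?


P(no clubs) = (39/52) × (38/51)
= 0.5588

P = 0.5588


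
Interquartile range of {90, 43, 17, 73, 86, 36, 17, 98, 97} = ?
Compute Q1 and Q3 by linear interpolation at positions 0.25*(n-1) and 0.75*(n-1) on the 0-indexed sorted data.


Sorted: 17, 17, 36, 43, 73, 86, 90, 97, 98
Q1 (25th %ile) = 36.0000
Q3 (75th %ile) = 90.0000
IQR = 90.0000 - 36.0000 = 54.0000

IQR = 54.0000


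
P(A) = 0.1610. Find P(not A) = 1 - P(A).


P(not A) = 1 - 0.1610 = 0.8390

P(not A) = 0.8390


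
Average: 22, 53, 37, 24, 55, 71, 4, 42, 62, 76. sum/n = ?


Sum = 22 + 53 + 37 + 24 + 55 + 71 + 4 + 42 + 62 + 76 = 446
n = 10
Mean = 446/10 = 44.6000

Mean = 44.6000


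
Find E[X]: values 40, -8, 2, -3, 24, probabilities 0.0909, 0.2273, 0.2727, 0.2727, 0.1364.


E[X] = 40*0.0909 - 8*0.2273 + 2*0.2727 - 3*0.2727 + 24*0.1364
= 3.6360 - 1.8184 + 0.5454 - 0.8181 + 3.2736
= 4.8185

E[X] = 4.8185


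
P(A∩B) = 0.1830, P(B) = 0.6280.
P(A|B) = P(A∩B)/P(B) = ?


P(A|B) = 0.1830/0.6280 = 0.2914

P(A|B) = 0.2914


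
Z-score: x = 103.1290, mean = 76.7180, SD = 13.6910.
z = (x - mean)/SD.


z = (103.1290 - 76.7180)/13.6910
= 26.4110/13.6910
= 1.9291

z = 1.9291


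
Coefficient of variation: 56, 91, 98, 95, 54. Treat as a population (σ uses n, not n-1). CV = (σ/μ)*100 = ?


Mean = 78.8000
SD = 19.5694
CV = (19.5694/78.8000)*100 = 24.8342%

CV = 24.8342%


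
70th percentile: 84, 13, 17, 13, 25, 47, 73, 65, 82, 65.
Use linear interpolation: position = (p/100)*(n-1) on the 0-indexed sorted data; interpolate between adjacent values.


Sorted: 13, 13, 17, 25, 47, 65, 65, 73, 82, 84
n = 10
Index = 70/100 * 9 = 6.3000
Lower = data[6] = 65, Upper = data[7] = 73
P70 = 65 + 0.3000*(8) = 67.4000

P70 = 67.4000


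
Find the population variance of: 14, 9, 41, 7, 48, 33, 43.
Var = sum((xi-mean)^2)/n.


Mean = 27.8571
Squared deviations: 192.0204, 355.5918, 172.7347, 435.0204, 405.7347, 26.4490, 229.3061
Sum = 1816.8571
Variance = 1816.8571/7 = 259.5510

Variance = 259.5510


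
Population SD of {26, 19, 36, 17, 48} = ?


Mean = 29.2000
Variance = 132.5600
SD = sqrt(132.5600) = 11.5135

SD = 11.5135


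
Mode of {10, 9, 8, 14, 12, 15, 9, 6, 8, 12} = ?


Frequencies: 6:1, 8:2, 9:2, 10:1, 12:2, 14:1, 15:1
Max frequency = 2
Mode = 8, 9, 12

Mode = 8, 9, 12


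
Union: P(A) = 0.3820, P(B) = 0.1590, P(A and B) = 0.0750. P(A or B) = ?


P(A∪B) = 0.3820 + 0.1590 - 0.0750
= 0.5410 - 0.0750
= 0.4660

P(A∪B) = 0.4660


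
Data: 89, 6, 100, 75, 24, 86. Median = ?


Sorted: 6, 24, 75, 86, 89, 100
n = 6 (even)
Middle values: 75 and 86
Median = (75+86)/2 = 80.5000

Median = 80.5000


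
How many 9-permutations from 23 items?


P(23,9) = 23!/14!
= 25852016738884976640000/87178291200
= 296541907200

P(23,9) = 296541907200


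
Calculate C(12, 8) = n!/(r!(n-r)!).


C(12,8) = 12!/(8! × 4!)
= 479001600/(40320 × 24)
= 495

C(12,8) = 495


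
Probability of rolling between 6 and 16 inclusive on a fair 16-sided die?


Favorable outcomes (6 ≤ roll ≤ 16): 11
Total outcomes = 16
P = 11/16 = 0.6875

P = 0.6875


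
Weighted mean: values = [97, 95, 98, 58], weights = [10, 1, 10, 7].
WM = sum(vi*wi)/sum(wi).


Numerator = 97*10 + 95*1 + 98*10 + 58*7 = 2451
Denominator = 10 + 1 + 10 + 7 = 28
WM = 2451/28 = 87.5357

WM = 87.5357


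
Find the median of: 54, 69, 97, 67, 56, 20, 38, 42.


Sorted: 20, 38, 42, 54, 56, 67, 69, 97
n = 8 (even)
Middle values: 54 and 56
Median = (54+56)/2 = 55.0000

Median = 55.0000


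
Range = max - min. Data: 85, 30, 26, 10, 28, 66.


Max = 85, Min = 10
Range = 85 - 10 = 75

Range = 75


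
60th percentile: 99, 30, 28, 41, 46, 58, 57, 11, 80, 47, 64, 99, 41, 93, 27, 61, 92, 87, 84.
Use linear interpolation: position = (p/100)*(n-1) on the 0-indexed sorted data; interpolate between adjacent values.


Sorted: 11, 27, 28, 30, 41, 41, 46, 47, 57, 58, 61, 64, 80, 84, 87, 92, 93, 99, 99
n = 19
Index = 60/100 * 18 = 10.8000
Lower = data[10] = 61, Upper = data[11] = 64
P60 = 61 + 0.8000*(3) = 63.4000

P60 = 63.4000


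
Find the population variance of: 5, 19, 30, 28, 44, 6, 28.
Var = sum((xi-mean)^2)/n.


Mean = 22.8571
Squared deviations: 318.8776, 14.8776, 51.0204, 26.4490, 447.0204, 284.1633, 26.4490
Sum = 1168.8571
Variance = 1168.8571/7 = 166.9796

Variance = 166.9796


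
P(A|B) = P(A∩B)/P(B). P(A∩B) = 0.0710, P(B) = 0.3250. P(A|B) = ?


P(A|B) = 0.0710/0.3250 = 0.2185

P(A|B) = 0.2185


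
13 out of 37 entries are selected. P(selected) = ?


P = 13/37 = 0.3514

P = 0.3514


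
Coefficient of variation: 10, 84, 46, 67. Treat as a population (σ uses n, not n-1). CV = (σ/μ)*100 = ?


Mean = 51.7500
SD = 27.6077
CV = (27.6077/51.7500)*100 = 53.3483%

CV = 53.3483%


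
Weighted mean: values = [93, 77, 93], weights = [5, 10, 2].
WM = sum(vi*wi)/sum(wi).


Numerator = 93*5 + 77*10 + 93*2 = 1421
Denominator = 5 + 10 + 2 = 17
WM = 1421/17 = 83.5882

WM = 83.5882


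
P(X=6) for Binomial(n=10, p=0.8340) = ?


C(10,6) = 210
p^6 = 0.336509
(1-p)^4 = 0.000759
P = 210 * 0.336509 * 0.000759 = 0.0537

P(X=6) = 0.0537


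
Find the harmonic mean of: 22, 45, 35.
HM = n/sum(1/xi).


Sum of reciprocals = 1/22 + 1/45 + 1/35 = 0.096248
HM = 3/0.096248 = 31.1694

HM = 31.1694


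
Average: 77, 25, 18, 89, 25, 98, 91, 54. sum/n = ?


Sum = 77 + 25 + 18 + 89 + 25 + 98 + 91 + 54 = 477
n = 8
Mean = 477/8 = 59.6250

Mean = 59.6250


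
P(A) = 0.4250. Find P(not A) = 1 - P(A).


P(not A) = 1 - 0.4250 = 0.5750

P(not A) = 0.5750


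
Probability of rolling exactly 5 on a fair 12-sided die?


Favorable outcomes (roll = 5): 1
Total outcomes = 12
P = 1/12 = 0.0833

P = 0.0833


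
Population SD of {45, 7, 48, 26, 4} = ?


Mean = 26.0000
Variance = 338.0000
SD = sqrt(338.0000) = 18.3848

SD = 18.3848


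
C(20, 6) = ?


C(20,6) = 20!/(6! × 14!)
= 2432902008176640000/(720 × 87178291200)
= 38760

C(20,6) = 38760


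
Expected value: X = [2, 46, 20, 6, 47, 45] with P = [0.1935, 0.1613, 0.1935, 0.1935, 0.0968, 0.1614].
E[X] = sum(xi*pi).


E[X] = 2*0.1935 + 46*0.1613 + 20*0.1935 + 6*0.1935 + 47*0.0968 + 45*0.1614
= 0.3870 + 7.4198 + 3.8700 + 1.1610 + 4.5496 + 7.2630
= 24.6504

E[X] = 24.6504


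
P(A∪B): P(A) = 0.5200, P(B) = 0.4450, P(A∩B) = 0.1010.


P(A∪B) = 0.5200 + 0.4450 - 0.1010
= 0.9650 - 0.1010
= 0.8640

P(A∪B) = 0.8640


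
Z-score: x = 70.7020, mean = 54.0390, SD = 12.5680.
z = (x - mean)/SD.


z = (70.7020 - 54.0390)/12.5680
= 16.6630/12.5680
= 1.3258

z = 1.3258


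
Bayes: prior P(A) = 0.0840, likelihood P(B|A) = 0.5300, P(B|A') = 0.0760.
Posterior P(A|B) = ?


P(B) = P(B|A)*P(A) + P(B|A')*P(A')
= 0.5300*0.0840 + 0.0760*0.9160
= 0.044520 + 0.069616 = 0.114136
P(A|B) = 0.044520/0.114136 = 0.3901

P(A|B) = 0.3901


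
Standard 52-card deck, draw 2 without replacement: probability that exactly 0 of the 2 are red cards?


Hypergeometric: P(X=0) = C(26,0)·C(26,2) / C(52,2)
= 1 × 325 / 1326
= 325/1326 = 0.2451

P = 0.2451


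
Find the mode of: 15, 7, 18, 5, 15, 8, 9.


Frequencies: 5:1, 7:1, 8:1, 9:1, 15:2, 18:1
Max frequency = 2
Mode = 15

Mode = 15


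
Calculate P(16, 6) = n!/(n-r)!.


P(16,6) = 16!/10!
= 20922789888000/3628800
= 5765760

P(16,6) = 5765760


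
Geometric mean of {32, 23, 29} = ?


Product = 32 × 23 × 29 = 21344
GM = 21344^(1/3) = 27.7391

GM = 27.7391


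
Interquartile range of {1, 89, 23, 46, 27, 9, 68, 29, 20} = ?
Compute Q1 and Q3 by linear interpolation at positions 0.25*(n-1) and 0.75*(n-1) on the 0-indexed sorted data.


Sorted: 1, 9, 20, 23, 27, 29, 46, 68, 89
Q1 (25th %ile) = 20.0000
Q3 (75th %ile) = 46.0000
IQR = 46.0000 - 20.0000 = 26.0000

IQR = 26.0000


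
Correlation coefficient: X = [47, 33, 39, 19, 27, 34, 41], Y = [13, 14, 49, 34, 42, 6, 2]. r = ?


Mean X = 34.2857, Mean Y = 22.8571
SD X = 8.597579, SD Y = 17.191597
Cov = -62.244898
r = -62.244898/(8.597579*17.191597) = -0.4211

r = -0.4211


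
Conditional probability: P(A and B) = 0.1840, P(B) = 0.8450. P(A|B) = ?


P(A|B) = 0.1840/0.8450 = 0.2178

P(A|B) = 0.2178


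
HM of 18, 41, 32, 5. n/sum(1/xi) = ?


Sum of reciprocals = 1/18 + 1/41 + 1/32 + 1/5 = 0.311196
HM = 4/0.311196 = 12.8536

HM = 12.8536


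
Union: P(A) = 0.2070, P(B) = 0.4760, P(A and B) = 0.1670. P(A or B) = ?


P(A∪B) = 0.2070 + 0.4760 - 0.1670
= 0.6830 - 0.1670
= 0.5160

P(A∪B) = 0.5160


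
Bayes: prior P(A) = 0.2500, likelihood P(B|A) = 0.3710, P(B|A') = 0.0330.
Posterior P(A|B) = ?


P(B) = P(B|A)*P(A) + P(B|A')*P(A')
= 0.3710*0.2500 + 0.0330*0.7500
= 0.092750 + 0.024750 = 0.117500
P(A|B) = 0.092750/0.117500 = 0.7894

P(A|B) = 0.7894


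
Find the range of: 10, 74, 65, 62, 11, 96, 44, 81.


Max = 96, Min = 10
Range = 96 - 10 = 86

Range = 86


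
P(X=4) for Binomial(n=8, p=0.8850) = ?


C(8,4) = 70
p^4 = 0.613441
(1-p)^4 = 0.000175
P = 70 * 0.613441 * 0.000175 = 0.0075

P(X=4) = 0.0075


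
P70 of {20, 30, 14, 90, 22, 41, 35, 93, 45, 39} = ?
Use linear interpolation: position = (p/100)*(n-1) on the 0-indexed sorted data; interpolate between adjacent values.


Sorted: 14, 20, 22, 30, 35, 39, 41, 45, 90, 93
n = 10
Index = 70/100 * 9 = 6.3000
Lower = data[6] = 41, Upper = data[7] = 45
P70 = 41 + 0.3000*(4) = 42.2000

P70 = 42.2000


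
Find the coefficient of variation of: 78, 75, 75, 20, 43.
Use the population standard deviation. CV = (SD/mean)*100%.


Mean = 58.2000
SD = 23.0078
CV = (23.0078/58.2000)*100 = 39.5323%

CV = 39.5323%


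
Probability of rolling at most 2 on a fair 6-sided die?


Favorable outcomes (roll ≤ 2): 2
Total outcomes = 6
P = 2/6 = 0.3333

P = 0.3333


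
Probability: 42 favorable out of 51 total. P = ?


P = 42/51 = 0.8235

P = 0.8235


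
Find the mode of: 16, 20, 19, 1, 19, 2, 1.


Frequencies: 1:2, 2:1, 16:1, 19:2, 20:1
Max frequency = 2
Mode = 1, 19

Mode = 1, 19


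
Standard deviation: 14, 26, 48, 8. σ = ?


Mean = 24.0000
Variance = 234.0000
SD = sqrt(234.0000) = 15.2971

SD = 15.2971


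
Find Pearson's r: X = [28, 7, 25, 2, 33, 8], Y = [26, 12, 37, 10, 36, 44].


Mean X = 17.1667, Mean Y = 27.5000
SD X = 11.880189, SD Y = 12.802994
Cov = 77.416667
r = 77.416667/(11.880189*12.802994) = 0.5090

r = 0.5090


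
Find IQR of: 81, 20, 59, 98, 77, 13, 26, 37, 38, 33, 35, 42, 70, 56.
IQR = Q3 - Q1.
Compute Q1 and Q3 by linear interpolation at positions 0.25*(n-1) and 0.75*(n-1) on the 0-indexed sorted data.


Sorted: 13, 20, 26, 33, 35, 37, 38, 42, 56, 59, 70, 77, 81, 98
Q1 (25th %ile) = 33.5000
Q3 (75th %ile) = 67.2500
IQR = 67.2500 - 33.5000 = 33.7500

IQR = 33.7500


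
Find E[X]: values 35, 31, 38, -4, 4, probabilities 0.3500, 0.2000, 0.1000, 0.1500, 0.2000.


E[X] = 35*0.3500 + 31*0.2000 + 38*0.1000 - 4*0.1500 + 4*0.2000
= 12.2500 + 6.2000 + 3.8000 - 0.6000 + 0.8000
= 22.4500

E[X] = 22.4500


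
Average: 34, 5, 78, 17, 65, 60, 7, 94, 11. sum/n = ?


Sum = 34 + 5 + 78 + 17 + 65 + 60 + 7 + 94 + 11 = 371
n = 9
Mean = 371/9 = 41.2222

Mean = 41.2222


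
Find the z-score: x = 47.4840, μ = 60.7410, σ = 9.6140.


z = (47.4840 - 60.7410)/9.6140
= -13.2570/9.6140
= -1.3789

z = -1.3789


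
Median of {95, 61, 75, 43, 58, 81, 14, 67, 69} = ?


Sorted: 14, 43, 58, 61, 67, 69, 75, 81, 95
n = 9 (odd)
Middle value = 67

Median = 67


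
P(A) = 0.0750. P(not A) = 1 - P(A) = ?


P(not A) = 1 - 0.0750 = 0.9250

P(not A) = 0.9250


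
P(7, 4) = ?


P(7,4) = 7!/3!
= 5040/6
= 840

P(7,4) = 840


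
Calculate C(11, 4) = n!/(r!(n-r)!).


C(11,4) = 11!/(4! × 7!)
= 39916800/(24 × 5040)
= 330

C(11,4) = 330


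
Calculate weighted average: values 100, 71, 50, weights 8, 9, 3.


Numerator = 100*8 + 71*9 + 50*3 = 1589
Denominator = 8 + 9 + 3 = 20
WM = 1589/20 = 79.4500

WM = 79.4500


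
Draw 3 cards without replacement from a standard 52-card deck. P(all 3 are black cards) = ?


P(all black cards) = (26/52) × (25/51) × (24/50)
= 0.1176

P = 0.1176


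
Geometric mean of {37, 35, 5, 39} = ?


Product = 37 × 35 × 5 × 39 = 252525
GM = 252525^(1/4) = 22.4169

GM = 22.4169


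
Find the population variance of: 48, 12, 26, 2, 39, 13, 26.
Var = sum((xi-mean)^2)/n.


Mean = 23.7143
Squared deviations: 589.7959, 137.2245, 5.2245, 471.5102, 233.6531, 114.7959, 5.2245
Sum = 1557.4286
Variance = 1557.4286/7 = 222.4898

Variance = 222.4898


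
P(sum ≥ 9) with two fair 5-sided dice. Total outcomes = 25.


Total outcomes = 5×5 = 25
Favorable (sum ≥ 9): 3
P = 3/25 = 0.1200

P = 0.1200


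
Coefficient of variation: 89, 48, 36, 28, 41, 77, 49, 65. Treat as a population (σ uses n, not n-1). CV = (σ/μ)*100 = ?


Mean = 54.1250
SD = 19.7005
CV = (19.7005/54.1250)*100 = 36.3981%

CV = 36.3981%


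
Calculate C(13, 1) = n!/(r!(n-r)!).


C(13,1) = 13!/(1! × 12!)
= 6227020800/(1 × 479001600)
= 13

C(13,1) = 13


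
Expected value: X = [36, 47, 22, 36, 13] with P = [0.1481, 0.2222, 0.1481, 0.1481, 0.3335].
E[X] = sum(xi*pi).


E[X] = 36*0.1481 + 47*0.2222 + 22*0.1481 + 36*0.1481 + 13*0.3335
= 5.3316 + 10.4434 + 3.2582 + 5.3316 + 4.3355
= 28.7003

E[X] = 28.7003


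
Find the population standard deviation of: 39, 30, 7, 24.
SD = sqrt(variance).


Mean = 25.0000
Variance = 136.5000
SD = sqrt(136.5000) = 11.6833

SD = 11.6833


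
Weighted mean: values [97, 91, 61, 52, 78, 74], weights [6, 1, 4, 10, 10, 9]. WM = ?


Numerator = 97*6 + 91*1 + 61*4 + 52*10 + 78*10 + 74*9 = 2883
Denominator = 6 + 1 + 4 + 10 + 10 + 9 = 40
WM = 2883/40 = 72.0750

WM = 72.0750


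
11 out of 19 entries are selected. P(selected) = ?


P = 11/19 = 0.5789

P = 0.5789


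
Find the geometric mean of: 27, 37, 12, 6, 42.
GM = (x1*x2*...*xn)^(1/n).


Product = 27 × 37 × 12 × 6 × 42 = 3020976
GM = 3020976^(1/5) = 19.7710

GM = 19.7710


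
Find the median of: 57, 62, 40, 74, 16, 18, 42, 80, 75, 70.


Sorted: 16, 18, 40, 42, 57, 62, 70, 74, 75, 80
n = 10 (even)
Middle values: 57 and 62
Median = (57+62)/2 = 59.5000

Median = 59.5000


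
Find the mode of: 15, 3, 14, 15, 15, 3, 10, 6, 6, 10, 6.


Frequencies: 3:2, 6:3, 10:2, 14:1, 15:3
Max frequency = 3
Mode = 6, 15

Mode = 6, 15


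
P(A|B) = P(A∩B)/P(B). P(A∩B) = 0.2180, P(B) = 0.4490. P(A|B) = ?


P(A|B) = 0.2180/0.4490 = 0.4855

P(A|B) = 0.4855


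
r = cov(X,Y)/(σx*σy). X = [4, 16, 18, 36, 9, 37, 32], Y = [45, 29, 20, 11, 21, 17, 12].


Mean X = 21.7143, Mean Y = 22.1429
SD X = 12.337102, SD Y = 10.881552
Cov = -109.102041
r = -109.102041/(12.337102*10.881552) = -0.8127

r = -0.8127


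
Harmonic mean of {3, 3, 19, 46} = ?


Sum of reciprocals = 1/3 + 1/3 + 1/19 + 1/46 = 0.741037
HM = 4/0.741037 = 5.3978

HM = 5.3978


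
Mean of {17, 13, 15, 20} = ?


Sum = 17 + 13 + 15 + 20 = 65
n = 4
Mean = 65/4 = 16.2500

Mean = 16.2500


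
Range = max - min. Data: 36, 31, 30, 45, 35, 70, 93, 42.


Max = 93, Min = 30
Range = 93 - 30 = 63

Range = 63


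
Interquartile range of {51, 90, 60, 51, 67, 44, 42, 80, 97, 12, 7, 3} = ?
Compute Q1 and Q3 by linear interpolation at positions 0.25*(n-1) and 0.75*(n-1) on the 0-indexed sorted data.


Sorted: 3, 7, 12, 42, 44, 51, 51, 60, 67, 80, 90, 97
Q1 (25th %ile) = 34.5000
Q3 (75th %ile) = 70.2500
IQR = 70.2500 - 34.5000 = 35.7500

IQR = 35.7500


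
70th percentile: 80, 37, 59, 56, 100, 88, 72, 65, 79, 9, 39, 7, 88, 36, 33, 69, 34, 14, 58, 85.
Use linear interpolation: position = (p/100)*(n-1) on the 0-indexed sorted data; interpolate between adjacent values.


Sorted: 7, 9, 14, 33, 34, 36, 37, 39, 56, 58, 59, 65, 69, 72, 79, 80, 85, 88, 88, 100
n = 20
Index = 70/100 * 19 = 13.3000
Lower = data[13] = 72, Upper = data[14] = 79
P70 = 72 + 0.3000*(7) = 74.1000

P70 = 74.1000


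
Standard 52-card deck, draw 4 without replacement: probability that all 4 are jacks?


P(all jacks) = (4/52) × (3/51) × (2/50) × (1/49)
= 3.6938e-06

P = 3.6938e-06


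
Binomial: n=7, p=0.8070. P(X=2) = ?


C(7,2) = 21
p^2 = 0.651249
(1-p)^5 = 0.000268
P = 21 * 0.651249 * 0.000268 = 0.0037

P(X=2) = 0.0037


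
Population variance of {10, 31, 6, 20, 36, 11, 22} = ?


Mean = 19.4286
Squared deviations: 88.8980, 133.8980, 180.3265, 0.3265, 274.6122, 71.0408, 6.6122
Sum = 755.7143
Variance = 755.7143/7 = 107.9592

Variance = 107.9592


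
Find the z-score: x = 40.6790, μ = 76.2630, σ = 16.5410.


z = (40.6790 - 76.2630)/16.5410
= -35.5840/16.5410
= -2.1513

z = -2.1513


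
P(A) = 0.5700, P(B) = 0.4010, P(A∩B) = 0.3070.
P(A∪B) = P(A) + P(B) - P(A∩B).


P(A∪B) = 0.5700 + 0.4010 - 0.3070
= 0.9710 - 0.3070
= 0.6640

P(A∪B) = 0.6640


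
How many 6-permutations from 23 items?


P(23,6) = 23!/17!
= 25852016738884976640000/355687428096000
= 72681840

P(23,6) = 72681840


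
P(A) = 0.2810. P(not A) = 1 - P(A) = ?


P(not A) = 1 - 0.2810 = 0.7190

P(not A) = 0.7190


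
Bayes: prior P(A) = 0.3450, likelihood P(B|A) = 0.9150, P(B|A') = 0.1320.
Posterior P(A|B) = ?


P(B) = P(B|A)*P(A) + P(B|A')*P(A')
= 0.9150*0.3450 + 0.1320*0.6550
= 0.315675 + 0.086460 = 0.402135
P(A|B) = 0.315675/0.402135 = 0.7850

P(A|B) = 0.7850


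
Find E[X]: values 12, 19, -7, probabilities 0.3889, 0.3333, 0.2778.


E[X] = 12*0.3889 + 19*0.3333 - 7*0.2778
= 4.6668 + 6.3327 - 1.9446
= 9.0549

E[X] = 9.0549


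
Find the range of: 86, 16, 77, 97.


Max = 97, Min = 16
Range = 97 - 16 = 81

Range = 81


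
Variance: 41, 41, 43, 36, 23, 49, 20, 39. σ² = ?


Mean = 36.5000
Squared deviations: 20.2500, 20.2500, 42.2500, 0.2500, 182.2500, 156.2500, 272.2500, 6.2500
Sum = 700.0000
Variance = 700.0000/8 = 87.5000

Variance = 87.5000
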